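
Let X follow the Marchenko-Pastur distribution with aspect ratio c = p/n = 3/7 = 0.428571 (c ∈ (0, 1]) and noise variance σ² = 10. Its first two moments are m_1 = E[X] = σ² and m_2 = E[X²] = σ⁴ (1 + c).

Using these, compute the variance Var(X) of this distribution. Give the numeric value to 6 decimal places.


m_1 = E[X] = σ² = 10, so m_1² = 100.
m_2 = E[X²] = σ⁴ (1 + c) = 100 · (1 + 0.428571) = 100 · 1.428571 = 142.857143.
(Note m_2 − m_1² simplifies to c · σ⁴ = 0.428571 · 100.)

Var(X) = m_2 − m_1² = 142.857143 − 100 = 42.857143.


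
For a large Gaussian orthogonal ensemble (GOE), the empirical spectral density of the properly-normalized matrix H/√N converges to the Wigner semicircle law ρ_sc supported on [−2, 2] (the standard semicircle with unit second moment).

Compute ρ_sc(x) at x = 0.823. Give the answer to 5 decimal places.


ρ_sc(x) = (1/(2π)) √(4 − x²). With x = 0.823:
  4 − x² = 4 − (0.823)² = 4 − 0.677329 = 3.322671.
  √(4 − x²) = 1.822820.
  1/(2π) = 0.159155.
  ρ_sc(0.823) = 0.159155 · 1.822820 = 0.290111.

Rounded to 5 decimal places: ρ_sc(0.823) ≈ 0.29011.


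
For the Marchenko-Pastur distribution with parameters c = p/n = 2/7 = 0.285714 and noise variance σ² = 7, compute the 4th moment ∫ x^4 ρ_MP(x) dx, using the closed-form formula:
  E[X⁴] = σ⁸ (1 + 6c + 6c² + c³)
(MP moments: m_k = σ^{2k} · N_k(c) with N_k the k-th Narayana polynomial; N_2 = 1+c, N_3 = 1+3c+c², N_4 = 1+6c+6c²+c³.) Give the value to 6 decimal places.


E[X⁴] = σ⁸ (1 + 6c + 6c² + c³) (fourth MP moment). With σ² = 7 (so σ⁸ = 2401) and c = 2/7 = 0.285714: E[X⁴] = 2401 · (1 + 6·0.285714 + 6·(0.285714)² + (0.285714)³) = 2401 · 3.227405.

So E[X^4] = 7749.000000.


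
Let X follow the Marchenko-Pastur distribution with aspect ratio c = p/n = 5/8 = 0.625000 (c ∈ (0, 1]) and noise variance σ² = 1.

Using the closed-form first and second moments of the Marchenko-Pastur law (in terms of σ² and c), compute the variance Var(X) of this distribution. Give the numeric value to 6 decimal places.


Recall the MP moments m_1 = E[X] = σ² and m_2 = E[X²] = σ⁴ (1 + c).
m_1 = E[X] = σ² = 1, so m_1² = 1.
m_2 = E[X²] = σ⁴ (1 + c) = 1 · (1 + 0.625000) = 1 · 1.625000 = 1.625000.
(Note m_2 − m_1² simplifies to c · σ⁴ = 0.625000 · 1.)

Var(X) = m_2 − m_1² = 1.625000 − 1 = 0.625000.


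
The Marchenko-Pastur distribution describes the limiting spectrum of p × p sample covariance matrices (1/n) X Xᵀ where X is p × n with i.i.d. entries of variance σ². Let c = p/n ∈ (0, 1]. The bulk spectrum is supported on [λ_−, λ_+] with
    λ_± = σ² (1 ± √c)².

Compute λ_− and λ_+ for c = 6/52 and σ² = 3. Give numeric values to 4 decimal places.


c = 6/52 = 0.115385; √c = 0.339683.
λ_− = σ² (1 − √c)² = 3 · (1 − 0.339683)² = 3 · (0.660317)² = 1.308055.
λ_+ = σ² (1 + √c)² = 3 · (1 + 0.339683)² = 3 · (1.339683)² = 5.384253.

Rounded to 4 decimal places: λ_− ≈ 1.3081, λ_+ ≈ 5.3843.


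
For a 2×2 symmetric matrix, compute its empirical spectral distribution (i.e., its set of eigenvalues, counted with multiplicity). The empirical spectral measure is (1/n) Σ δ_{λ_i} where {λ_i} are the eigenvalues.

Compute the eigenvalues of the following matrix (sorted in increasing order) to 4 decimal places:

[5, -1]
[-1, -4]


Since M is real symmetric, both eigenvalues are real; they are the roots of det(λI − M) = λ² − (tr M) λ + det M.
tr M = 5 + (-4) = 1.
det M = 5·(-4) − (-1)² = -20 − 1 = -21.
Characteristic polynomial: λ² − λ − 21 = 0.
Discriminant Δ = (tr M)² − 4·det M = 1 − (-84) = 85; √Δ = 9.219544.
λ = (tr M ± √Δ)/2 = (1 ± 9.219544)/2, giving (tr M − √Δ)/2 = -4.1098 and (tr M + √Δ)/2 = 5.1098.

Eigenvalues sorted in increasing order: [-4.1098, 5.1098].


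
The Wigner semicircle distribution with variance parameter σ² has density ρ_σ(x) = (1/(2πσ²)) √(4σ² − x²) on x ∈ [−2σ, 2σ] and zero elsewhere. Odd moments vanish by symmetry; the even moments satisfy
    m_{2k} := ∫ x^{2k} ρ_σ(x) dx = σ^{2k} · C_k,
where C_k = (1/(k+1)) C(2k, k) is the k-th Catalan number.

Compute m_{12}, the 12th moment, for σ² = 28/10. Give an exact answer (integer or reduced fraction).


By the scaled semicircle moment identity, m_{2k} = σ^{2k} · C_k with k = 6.
C_6 = (1/(k+1)) · C(2k, k) = (1/7) · C(12, 6) = (1/7) · 924 = 132.
σ^{2k} = (σ²)^k = (28/10)^6 = 7529536/15625.

Therefore m_{12} = σ^{12} · C_6 = (7529536/15625) · 132 = 993898752/15625.


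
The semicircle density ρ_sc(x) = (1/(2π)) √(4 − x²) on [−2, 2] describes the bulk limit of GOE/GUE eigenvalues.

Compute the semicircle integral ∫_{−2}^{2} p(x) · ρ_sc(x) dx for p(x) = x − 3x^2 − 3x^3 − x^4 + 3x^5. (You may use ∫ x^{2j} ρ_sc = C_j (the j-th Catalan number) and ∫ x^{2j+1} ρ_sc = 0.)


Write p(x) = Σ a_i x^i, split into monomials and integrate each against ρ_sc separately.
Using ∫ x^{2j} ρ_sc = C_j = (1/(j+1)) C(2j, j) (Catalan numbers) and ∫ x^{2j+1} ρ_sc = 0 (odd monomials vanish by symmetry):
  i = 1 (odd): ∫ x^1 ρ_sc = 0 (vanishes)
  i = 2 (even): a_2 · C_{1} = -3 · 1 = -3
  i = 3 (odd): ∫ x^3 ρ_sc = 0 (vanishes)
  i = 4 (even): a_4 · C_{2} = -1 · 2 = -2
  i = 5 (odd): ∫ x^5 ρ_sc = 0 (vanishes)

Summing the contributions: ∫_{−2}^{2} p(x) ρ_sc(x) dx = (-3) + (-2) = -5.


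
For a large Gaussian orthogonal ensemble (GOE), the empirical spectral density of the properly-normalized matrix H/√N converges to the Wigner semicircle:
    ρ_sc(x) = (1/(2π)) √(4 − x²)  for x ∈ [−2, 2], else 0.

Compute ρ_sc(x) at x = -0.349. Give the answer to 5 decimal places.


ρ_sc(x) = (1/(2π)) √(4 − x²). With x = -0.349:
  4 − x² = 4 − (-0.349)² = 4 − 0.121801 = 3.878199.
  √(4 − x²) = 1.969314.
  1/(2π) = 0.159155.
  ρ_sc(-0.349) = 0.159155 · 1.969314 = 0.313426.

Rounded to 5 decimal places: ρ_sc(-0.349) ≈ 0.31343.


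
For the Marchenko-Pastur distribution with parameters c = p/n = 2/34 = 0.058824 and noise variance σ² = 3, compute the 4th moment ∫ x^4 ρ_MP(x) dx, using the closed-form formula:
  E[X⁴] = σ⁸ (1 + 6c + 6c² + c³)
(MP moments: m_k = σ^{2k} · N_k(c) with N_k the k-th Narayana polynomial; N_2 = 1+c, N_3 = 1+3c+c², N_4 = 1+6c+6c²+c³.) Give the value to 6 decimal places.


E[X⁴] = σ⁸ (1 + 6c + 6c² + c³) (fourth MP moment). With σ² = 3 (so σ⁸ = 81) and c = 2/34 = 0.058824: E[X⁴] = 81 · (1 + 6·0.058824 + 6·(0.058824)² + (0.058824)³) = 81 · 1.373906.

So E[X^4] = 111.286383.


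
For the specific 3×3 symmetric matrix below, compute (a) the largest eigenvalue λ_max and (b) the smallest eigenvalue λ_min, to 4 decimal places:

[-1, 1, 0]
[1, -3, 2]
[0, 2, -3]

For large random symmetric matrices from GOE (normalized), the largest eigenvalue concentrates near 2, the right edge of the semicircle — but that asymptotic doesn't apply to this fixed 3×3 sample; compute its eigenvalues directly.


Since M is real symmetric, all three eigenvalues are real; they are the roots of det(λI − M) = λ³ − (tr M) λ² + s λ − det M, where s is the sum of the principal 2×2 minors.
tr M = -1 + (-3) + (-3) = -7.
s = ((-1)·(-3) − 1²) + ((-1)·(-3) − 0²) + ((-3)·(-3) − 2²) = 2 + 3 + 5 = 10.
det M (expand along row 1) = (-1)·5 − 1·(-3) + 0·2 = -2.
Characteristic polynomial: λ³ + 7λ² + 10λ + 2 = 0.
Substitute λ = y + (tr M)/3 = y − 2.333333 to remove the quadratic term: y³ + p·y + q = 0 with p = s − (tr M)²/3 = -6.333333 and q = −2(tr M)³/27 + (tr M)·s/3 − det M = 4.074074.
Three real roots ⇒ use the trigonometric (Viète) form: r = 2√(−p/3) = 2.905933, φ = arccos(3q/(p·r)) = arccos(-0.664098) = 2.297083 rad.
y_k = r·cos(φ/3 − 2πk/3) for k = 0, 1, 2 gives y = 2.094891, 0.696662, -2.791552.
λ_k = y_k − 2.333333 gives λ = -0.2384, -1.6367, -5.1249 (check: the sum is -7.0000 = tr M).

Hence λ_max = -0.2384 and λ_min = -5.1249.


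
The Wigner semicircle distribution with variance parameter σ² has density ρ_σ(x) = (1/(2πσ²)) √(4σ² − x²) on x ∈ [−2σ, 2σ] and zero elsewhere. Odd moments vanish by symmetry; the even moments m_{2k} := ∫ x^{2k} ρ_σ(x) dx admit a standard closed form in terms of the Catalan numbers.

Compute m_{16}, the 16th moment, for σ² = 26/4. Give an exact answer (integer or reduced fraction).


By the scaled semicircle moment identity, m_{2k} = σ^{2k} · C_k with k = 8.
C_8 = (1/(k+1)) · C(2k, k) = (1/9) · C(16, 8) = (1/9) · 12870 = 1430.
σ^{2k} = (σ²)^k = (26/4)^8 = 815730721/256.

Therefore m_{16} = σ^{16} · C_8 = (815730721/256) · 1430 = 583247465515/128.


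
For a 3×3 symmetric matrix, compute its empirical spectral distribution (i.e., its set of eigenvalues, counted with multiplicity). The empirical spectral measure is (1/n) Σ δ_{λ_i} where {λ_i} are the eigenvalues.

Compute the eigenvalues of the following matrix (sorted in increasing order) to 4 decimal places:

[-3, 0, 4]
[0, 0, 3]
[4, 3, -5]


Since M is real symmetric, all three eigenvalues are real; they are the roots of det(λI − M) = λ³ − (tr M) λ² + s λ − det M, where s is the sum of the principal 2×2 minors.
tr M = -3 + 0 + (-5) = -8.
s = ((-3)·0 − 0²) + ((-3)·(-5) − 4²) + (0·(-5) − 3²) = 0 + (-1) + (-9) = -10.
det M (expand along row 1) = (-3)·(-9) − 0·(-12) + 4·0 = 27.
Characteristic polynomial: λ³ + 8λ² − 10λ − 27 = 0.
Substitute λ = y + (tr M)/3 = y − 2.666667 to remove the quadratic term: y³ + p·y + q = 0 with p = s − (tr M)²/3 = -31.333333 and q = −2(tr M)³/27 + (tr M)·s/3 − det M = 37.592593.
Three real roots ⇒ use the trigonometric (Viète) form: r = 2√(−p/3) = 6.463573, φ = arccos(3q/(p·r)) = arccos(-0.556858) = 2.161394 rad.
y_k = r·cos(φ/3 − 2πk/3) for k = 0, 1, 2 gives y = 4.857370, 1.264254, -6.121624.
λ_k = y_k − 2.666667 gives λ = 2.1907, -1.4024, -8.7883 (check: the sum is -8.0000 = tr M).

Eigenvalues sorted in increasing order: [-8.7883, -1.4024, 2.1907].


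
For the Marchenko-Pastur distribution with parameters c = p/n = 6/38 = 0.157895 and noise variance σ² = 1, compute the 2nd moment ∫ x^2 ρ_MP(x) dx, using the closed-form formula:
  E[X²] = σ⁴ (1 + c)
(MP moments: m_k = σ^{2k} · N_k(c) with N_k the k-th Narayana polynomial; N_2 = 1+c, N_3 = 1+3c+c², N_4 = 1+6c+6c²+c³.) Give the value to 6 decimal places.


E[X²] = σ⁴ (1 + c) (second MP moment). With σ² = 1 (so σ⁴ = 1) and c = 6/38 = 0.157895: E[X²] = 1 · (1 + 0.157895) = 1 · 1.157895.

So E[X^2] = 1.157895.


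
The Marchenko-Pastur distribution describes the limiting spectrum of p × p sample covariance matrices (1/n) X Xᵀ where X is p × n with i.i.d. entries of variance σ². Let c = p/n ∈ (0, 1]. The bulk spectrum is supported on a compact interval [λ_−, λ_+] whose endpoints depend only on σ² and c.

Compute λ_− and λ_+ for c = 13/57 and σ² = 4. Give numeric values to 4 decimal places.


c = 13/57 = 0.228070; √c = 0.477567.
λ_− = σ² (1 − √c)² = 4 · (1 − 0.477567)² = 4 · (0.522433)² = 1.091745.
λ_+ = σ² (1 + √c)² = 4 · (1 + 0.477567)² = 4 · (1.477567)² = 8.732816.

Rounded to 4 decimal places: λ_− ≈ 1.0917, λ_+ ≈ 8.7328.


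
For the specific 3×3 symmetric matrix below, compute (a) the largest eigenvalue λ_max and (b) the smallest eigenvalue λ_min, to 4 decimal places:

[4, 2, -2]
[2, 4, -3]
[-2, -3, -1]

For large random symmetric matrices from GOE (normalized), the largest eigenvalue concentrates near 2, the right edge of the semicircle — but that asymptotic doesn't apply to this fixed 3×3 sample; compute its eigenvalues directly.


Since M is real symmetric, all three eigenvalues are real; they are the roots of det(λI − M) = λ³ − (tr M) λ² + s λ − det M, where s is the sum of the principal 2×2 minors.
tr M = 4 + 4 + (-1) = 7.
s = (4·4 − 2²) + (4·(-1) − (-2)²) + (4·(-1) − (-3)²) = 12 + (-8) + (-13) = -9.
det M (expand along row 1) = 4·(-13) − 2·(-8) + (-2)·2 = -40.
Characteristic polynomial: λ³ − 7λ² − 9λ + 40 = 0.
Substitute λ = y + (tr M)/3 = y + 2.333333 to remove the quadratic term: y³ + p·y + q = 0 with p = s − (tr M)²/3 = -25.333333 and q = −2(tr M)³/27 + (tr M)·s/3 − det M = -6.407407.
Three real roots ⇒ use the trigonometric (Viète) form: r = 2√(−p/3) = 5.811865, φ = arccos(3q/(p·r)) = arccos(0.130556) = 1.439867 rad.
y_k = r·cos(φ/3 − 2πk/3) for k = 0, 1, 2 gives y = 5.155214, -0.253568, -4.901647.
λ_k = y_k + 2.333333 gives λ = 7.4885, 2.0798, -2.5683 (check: the sum is 7.0000 = tr M).

Hence λ_max = 7.4885 and λ_min = -2.5683.


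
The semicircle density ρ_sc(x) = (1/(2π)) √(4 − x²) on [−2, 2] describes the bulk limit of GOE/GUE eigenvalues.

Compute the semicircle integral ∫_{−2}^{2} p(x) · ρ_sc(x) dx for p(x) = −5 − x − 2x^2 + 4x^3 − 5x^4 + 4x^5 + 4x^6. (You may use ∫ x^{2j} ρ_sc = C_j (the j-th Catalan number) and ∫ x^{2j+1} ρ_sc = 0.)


Write p(x) = Σ a_i x^i, split into monomials and integrate each against ρ_sc separately.
Using ∫ x^{2j} ρ_sc = C_j = (1/(j+1)) C(2j, j) (Catalan numbers) and ∫ x^{2j+1} ρ_sc = 0 (odd monomials vanish by symmetry):
  i = 0 (even): a_0 · C_{0} = -5 · 1 = -5
  i = 1 (odd): ∫ x^1 ρ_sc = 0 (vanishes)
  i = 2 (even): a_2 · C_{1} = -2 · 1 = -2
  i = 3 (odd): ∫ x^3 ρ_sc = 0 (vanishes)
  i = 4 (even): a_4 · C_{2} = -5 · 2 = -10
  i = 5 (odd): ∫ x^5 ρ_sc = 0 (vanishes)
  i = 6 (even): a_6 · C_{3} = 4 · 5 = 20

Summing the contributions: ∫_{−2}^{2} p(x) ρ_sc(x) dx = (-5) + (-2) + (-10) + 20 = 3.


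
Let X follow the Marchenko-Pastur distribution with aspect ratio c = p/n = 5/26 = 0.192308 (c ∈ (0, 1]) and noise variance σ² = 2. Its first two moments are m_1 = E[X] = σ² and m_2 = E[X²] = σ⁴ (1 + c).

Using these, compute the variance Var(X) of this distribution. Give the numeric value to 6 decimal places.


m_1 = E[X] = σ² = 2, so m_1² = 4.
m_2 = E[X²] = σ⁴ (1 + c) = 4 · (1 + 0.192308) = 4 · 1.192308 = 4.769231.
(Note m_2 − m_1² simplifies to c · σ⁴ = 0.192308 · 4.)

Var(X) = m_2 − m_1² = 4.769231 − 4 = 0.769231.


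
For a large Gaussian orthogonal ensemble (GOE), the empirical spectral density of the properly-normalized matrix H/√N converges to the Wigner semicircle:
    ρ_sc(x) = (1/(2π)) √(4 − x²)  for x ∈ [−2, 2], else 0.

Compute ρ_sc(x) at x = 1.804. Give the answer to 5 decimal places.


ρ_sc(x) = (1/(2π)) √(4 − x²). With x = 1.804:
  4 − x² = 4 − (1.804)² = 4 − 3.254416 = 0.745584.
  √(4 − x²) = 0.863472.
  1/(2π) = 0.159155.
  ρ_sc(1.804) = 0.159155 · 0.863472 = 0.137426.

Rounded to 5 decimal places: ρ_sc(1.804) ≈ 0.13743.


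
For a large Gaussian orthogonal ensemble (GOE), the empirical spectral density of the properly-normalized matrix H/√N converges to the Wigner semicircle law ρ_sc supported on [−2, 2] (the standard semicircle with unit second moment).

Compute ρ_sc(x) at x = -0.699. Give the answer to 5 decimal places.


ρ_sc(x) = (1/(2π)) √(4 − x²). With x = -0.699:
  4 − x² = 4 − (-0.699)² = 4 − 0.488601 = 3.511399.
  √(4 − x²) = 1.873873.
  1/(2π) = 0.159155.
  ρ_sc(-0.699) = 0.159155 · 1.873873 = 0.298236.

Rounded to 5 decimal places: ρ_sc(-0.699) ≈ 0.29824.


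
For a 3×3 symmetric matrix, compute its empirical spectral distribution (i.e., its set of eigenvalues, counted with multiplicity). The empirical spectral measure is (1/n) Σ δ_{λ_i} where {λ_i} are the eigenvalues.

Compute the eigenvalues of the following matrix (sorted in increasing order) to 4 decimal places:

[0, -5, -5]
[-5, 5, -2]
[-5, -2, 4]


Since M is real symmetric, all three eigenvalues are real; they are the roots of det(λI − M) = λ³ − (tr M) λ² + s λ − det M, where s is the sum of the principal 2×2 minors.
tr M = 0 + 5 + 4 = 9.
s = (0·5 − (-5)²) + (0·4 − (-5)²) + (5·4 − (-2)²) = -25 + (-25) + 16 = -34.
det M (expand along row 1) = 0·16 − (-5)·(-30) + (-5)·35 = -325.
Characteristic polynomial: λ³ − 9λ² − 34λ + 325 = 0.
Substitute λ = y + (tr M)/3 = y + 3.000000 to remove the quadratic term: y³ + p·y + q = 0 with p = s − (tr M)²/3 = -61.000000 and q = −2(tr M)³/27 + (tr M)·s/3 − det M = 169.000000.
Three real roots ⇒ use the trigonometric (Viète) form: r = 2√(−p/3) = 9.018500, φ = arccos(3q/(p·r)) = arccos(-0.921603) = 2.742987 rad.
y_k = r·cos(φ/3 − 2πk/3) for k = 0, 1, 2 gives y = 5.504192, 3.434818, -8.939010.
λ_k = y_k + 3.000000 gives λ = 8.5042, 6.4348, -5.9390 (check: the sum is 9.0000 = tr M).

Eigenvalues sorted in increasing order: [-5.9390, 6.4348, 8.5042].


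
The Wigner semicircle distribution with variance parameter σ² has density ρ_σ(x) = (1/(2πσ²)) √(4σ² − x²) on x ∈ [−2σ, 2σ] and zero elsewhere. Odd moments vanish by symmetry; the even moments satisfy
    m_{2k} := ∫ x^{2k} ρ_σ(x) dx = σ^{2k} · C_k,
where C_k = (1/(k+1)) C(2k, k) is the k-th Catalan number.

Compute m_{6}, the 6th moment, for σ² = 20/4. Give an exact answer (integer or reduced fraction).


By the scaled semicircle moment identity, m_{2k} = σ^{2k} · C_k with k = 3.
C_3 = (1/(k+1)) · C(2k, k) = (1/4) · C(6, 3) = (1/4) · 20 = 5.
σ^{2k} = (σ²)^k = (20/4)^3 = 125.

Therefore m_{6} = σ^{6} · C_3 = 125 · 5 = 625.


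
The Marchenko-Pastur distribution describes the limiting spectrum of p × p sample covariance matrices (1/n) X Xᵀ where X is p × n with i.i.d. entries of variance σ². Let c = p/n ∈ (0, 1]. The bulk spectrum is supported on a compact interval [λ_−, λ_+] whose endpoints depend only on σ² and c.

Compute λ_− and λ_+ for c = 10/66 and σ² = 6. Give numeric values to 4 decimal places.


c = 10/66 = 0.151515; √c = 0.389249.
λ_− = σ² (1 − √c)² = 6 · (1 − 0.389249)² = 6 · (0.610751)² = 2.238097.
λ_+ = σ² (1 + √c)² = 6 · (1 + 0.389249)² = 6 · (1.389249)² = 11.580085.

Rounded to 4 decimal places: λ_− ≈ 2.2381, λ_+ ≈ 11.5801.


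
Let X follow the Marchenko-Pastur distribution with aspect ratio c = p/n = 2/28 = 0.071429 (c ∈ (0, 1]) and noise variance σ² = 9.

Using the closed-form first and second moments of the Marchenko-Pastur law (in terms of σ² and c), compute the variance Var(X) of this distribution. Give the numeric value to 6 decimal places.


Recall the MP moments m_1 = E[X] = σ² and m_2 = E[X²] = σ⁴ (1 + c).
m_1 = E[X] = σ² = 9, so m_1² = 81.
m_2 = E[X²] = σ⁴ (1 + c) = 81 · (1 + 0.071429) = 81 · 1.071429 = 86.785714.
(Note m_2 − m_1² simplifies to c · σ⁴ = 0.071429 · 81.)

Var(X) = m_2 − m_1² = 86.785714 − 81 = 5.785714.


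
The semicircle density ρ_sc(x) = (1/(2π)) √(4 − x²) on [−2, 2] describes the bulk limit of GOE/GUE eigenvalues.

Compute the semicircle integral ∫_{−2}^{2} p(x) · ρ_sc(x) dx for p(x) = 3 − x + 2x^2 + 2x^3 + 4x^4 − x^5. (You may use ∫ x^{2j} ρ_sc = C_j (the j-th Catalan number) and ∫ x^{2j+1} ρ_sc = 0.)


Write p(x) = Σ a_i x^i, split into monomials and integrate each against ρ_sc separately.
Using ∫ x^{2j} ρ_sc = C_j = (1/(j+1)) C(2j, j) (Catalan numbers) and ∫ x^{2j+1} ρ_sc = 0 (odd monomials vanish by symmetry):
  i = 0 (even): a_0 · C_{0} = 3 · 1 = 3
  i = 1 (odd): ∫ x^1 ρ_sc = 0 (vanishes)
  i = 2 (even): a_2 · C_{1} = 2 · 1 = 2
  i = 3 (odd): ∫ x^3 ρ_sc = 0 (vanishes)
  i = 4 (even): a_4 · C_{2} = 4 · 2 = 8
  i = 5 (odd): ∫ x^5 ρ_sc = 0 (vanishes)

Summing the contributions: ∫_{−2}^{2} p(x) ρ_sc(x) dx = 3 + 2 + 8 = 13.


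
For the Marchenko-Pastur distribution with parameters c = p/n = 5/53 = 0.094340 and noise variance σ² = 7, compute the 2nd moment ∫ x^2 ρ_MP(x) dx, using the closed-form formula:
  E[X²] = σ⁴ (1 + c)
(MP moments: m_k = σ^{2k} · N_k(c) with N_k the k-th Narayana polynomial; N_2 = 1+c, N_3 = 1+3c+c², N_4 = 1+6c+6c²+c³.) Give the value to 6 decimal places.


E[X²] = σ⁴ (1 + c) (second MP moment). With σ² = 7 (so σ⁴ = 49) and c = 5/53 = 0.094340: E[X²] = 49 · (1 + 0.094340) = 49 · 1.094340.

So E[X^2] = 53.622642.


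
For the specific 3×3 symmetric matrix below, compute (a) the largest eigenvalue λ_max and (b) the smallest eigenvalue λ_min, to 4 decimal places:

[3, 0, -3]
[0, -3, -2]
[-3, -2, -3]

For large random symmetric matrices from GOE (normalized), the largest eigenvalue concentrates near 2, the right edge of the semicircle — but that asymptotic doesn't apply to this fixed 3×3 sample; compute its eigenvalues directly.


Since M is real symmetric, all three eigenvalues are real; they are the roots of det(λI − M) = λ³ − (tr M) λ² + s λ − det M, where s is the sum of the principal 2×2 minors.
tr M = 3 + (-3) + (-3) = -3.
s = (3·(-3) − 0²) + (3·(-3) − (-3)²) + ((-3)·(-3) − (-2)²) = -9 + (-18) + 5 = -22.
det M (expand along row 1) = 3·5 − 0·(-6) + (-3)·(-9) = 42.
Characteristic polynomial: λ³ + 3λ² − 22λ − 42 = 0.
Substitute λ = y + (tr M)/3 = y − 1.000000 to remove the quadratic term: y³ + p·y + q = 0 with p = s − (tr M)²/3 = -25.000000 and q = −2(tr M)³/27 + (tr M)·s/3 − det M = -18.000000.
Three real roots ⇒ use the trigonometric (Viète) form: r = 2√(−p/3) = 5.773503, φ = arccos(3q/(p·r)) = arccos(0.374123) = 1.187345 rad.
y_k = r·cos(φ/3 − 2πk/3) for k = 0, 1, 2 gives y = 5.327185, -0.735944, -4.591241.
λ_k = y_k − 1.000000 gives λ = 4.3272, -1.7359, -5.5912 (check: the sum is -3.0000 = tr M).

Hence λ_max = 4.3272 and λ_min = -5.5912.


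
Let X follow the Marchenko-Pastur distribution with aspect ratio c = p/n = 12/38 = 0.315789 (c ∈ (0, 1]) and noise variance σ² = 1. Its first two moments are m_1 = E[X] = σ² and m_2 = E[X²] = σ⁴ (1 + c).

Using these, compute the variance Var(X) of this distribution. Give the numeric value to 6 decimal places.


m_1 = E[X] = σ² = 1, so m_1² = 1.
m_2 = E[X²] = σ⁴ (1 + c) = 1 · (1 + 0.315789) = 1 · 1.315789 = 1.315789.
(Note m_2 − m_1² simplifies to c · σ⁴ = 0.315789 · 1.)

Var(X) = m_2 − m_1² = 1.315789 − 1 = 0.315789.


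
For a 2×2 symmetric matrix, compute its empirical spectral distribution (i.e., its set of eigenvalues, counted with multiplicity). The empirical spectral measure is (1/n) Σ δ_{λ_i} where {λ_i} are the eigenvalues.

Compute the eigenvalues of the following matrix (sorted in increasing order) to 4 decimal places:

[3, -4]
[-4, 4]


Since M is real symmetric, both eigenvalues are real; they are the roots of det(λI − M) = λ² − (tr M) λ + det M.
tr M = 3 + 4 = 7.
det M = 3·4 − (-4)² = 12 − 16 = -4.
Characteristic polynomial: λ² − 7λ − 4 = 0.
Discriminant Δ = (tr M)² − 4·det M = 49 − (-16) = 65; √Δ = 8.062258.
λ = (tr M ± √Δ)/2 = (7 ± 8.062258)/2, giving (tr M − √Δ)/2 = -0.5311 and (tr M + √Δ)/2 = 7.5311.

Eigenvalues sorted in increasing order: [-0.5311, 7.5311].


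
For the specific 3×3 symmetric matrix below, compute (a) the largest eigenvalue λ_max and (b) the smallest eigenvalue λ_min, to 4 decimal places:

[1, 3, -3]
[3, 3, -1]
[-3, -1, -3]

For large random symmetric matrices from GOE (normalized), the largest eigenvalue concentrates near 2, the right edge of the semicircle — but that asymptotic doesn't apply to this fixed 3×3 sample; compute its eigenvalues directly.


Since M is real symmetric, all three eigenvalues are real; they are the roots of det(λI − M) = λ³ − (tr M) λ² + s λ − det M, where s is the sum of the principal 2×2 minors.
tr M = 1 + 3 + (-3) = 1.
s = (1·3 − 3²) + (1·(-3) − (-3)²) + (3·(-3) − (-1)²) = -6 + (-12) + (-10) = -28.
det M (expand along row 1) = 1·(-10) − 3·(-12) + (-3)·6 = 8.
Characteristic polynomial: λ³ − λ² − 28λ − 8 = 0.
Substitute λ = y + (tr M)/3 = y + 0.333333 to remove the quadratic term: y³ + p·y + q = 0 with p = s − (tr M)²/3 = -28.333333 and q = −2(tr M)³/27 + (tr M)·s/3 − det M = -17.407407.
Three real roots ⇒ use the trigonometric (Viète) form: r = 2√(−p/3) = 6.146363, φ = arccos(3q/(p·r)) = arccos(0.299874) = 1.266235 rad.
y_k = r·cos(φ/3 − 2πk/3) for k = 0, 1, 2 gives y = 5.606955, -0.622910, -4.984045.
λ_k = y_k + 0.333333 gives λ = 5.9403, -0.2896, -4.6507 (check: the sum is 1.0000 = tr M).

Hence λ_max = 5.9403 and λ_min = -4.6507.


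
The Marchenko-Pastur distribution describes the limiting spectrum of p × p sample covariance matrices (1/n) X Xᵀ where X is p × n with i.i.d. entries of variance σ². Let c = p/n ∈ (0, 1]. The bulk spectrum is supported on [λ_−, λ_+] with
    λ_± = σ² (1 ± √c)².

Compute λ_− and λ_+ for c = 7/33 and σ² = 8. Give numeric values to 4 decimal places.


c = 7/33 = 0.212121; √c = 0.460566.
λ_− = σ² (1 − √c)² = 8 · (1 − 0.460566)² = 8 · (0.539434)² = 2.327911.
λ_+ = σ² (1 + √c)² = 8 · (1 + 0.460566)² = 8 · (1.460566)² = 17.066029.

Rounded to 4 decimal places: λ_− ≈ 2.3279, λ_+ ≈ 17.0660.


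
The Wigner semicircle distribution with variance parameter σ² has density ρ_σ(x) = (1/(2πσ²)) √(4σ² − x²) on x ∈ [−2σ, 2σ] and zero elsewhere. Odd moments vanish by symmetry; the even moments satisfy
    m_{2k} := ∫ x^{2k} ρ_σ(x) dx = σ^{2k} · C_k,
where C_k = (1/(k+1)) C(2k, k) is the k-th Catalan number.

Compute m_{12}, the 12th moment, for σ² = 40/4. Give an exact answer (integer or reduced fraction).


By the scaled semicircle moment identity, m_{2k} = σ^{2k} · C_k with k = 6.
C_6 = (1/(k+1)) · C(2k, k) = (1/7) · C(12, 6) = (1/7) · 924 = 132.
σ^{2k} = (σ²)^k = (40/4)^6 = 1000000.

Therefore m_{12} = σ^{12} · C_6 = 1000000 · 132 = 132000000.


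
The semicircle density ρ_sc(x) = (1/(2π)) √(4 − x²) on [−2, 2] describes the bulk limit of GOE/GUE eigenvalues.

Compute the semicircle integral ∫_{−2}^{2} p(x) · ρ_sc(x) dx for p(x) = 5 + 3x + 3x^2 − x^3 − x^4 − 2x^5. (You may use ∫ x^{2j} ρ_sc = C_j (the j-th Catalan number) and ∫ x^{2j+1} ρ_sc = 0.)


Write p(x) = Σ a_i x^i, split into monomials and integrate each against ρ_sc separately.
Using ∫ x^{2j} ρ_sc = C_j = (1/(j+1)) C(2j, j) (Catalan numbers) and ∫ x^{2j+1} ρ_sc = 0 (odd monomials vanish by symmetry):
  i = 0 (even): a_0 · C_{0} = 5 · 1 = 5
  i = 1 (odd): ∫ x^1 ρ_sc = 0 (vanishes)
  i = 2 (even): a_2 · C_{1} = 3 · 1 = 3
  i = 3 (odd): ∫ x^3 ρ_sc = 0 (vanishes)
  i = 4 (even): a_4 · C_{2} = -1 · 2 = -2
  i = 5 (odd): ∫ x^5 ρ_sc = 0 (vanishes)

Summing the contributions: ∫_{−2}^{2} p(x) ρ_sc(x) dx = 5 + 3 + (-2) = 6.


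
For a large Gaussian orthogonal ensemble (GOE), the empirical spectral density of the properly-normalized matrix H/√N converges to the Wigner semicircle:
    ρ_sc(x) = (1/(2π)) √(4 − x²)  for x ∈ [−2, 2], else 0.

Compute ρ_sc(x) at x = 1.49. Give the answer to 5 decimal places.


ρ_sc(x) = (1/(2π)) √(4 − x²). With x = 1.49:
  4 − x² = 4 − (1.49)² = 4 − 2.220100 = 1.779900.
  √(4 − x²) = 1.334129.
  1/(2π) = 0.159155.
  ρ_sc(1.49) = 0.159155 · 1.334129 = 0.212333.

Rounded to 5 decimal places: ρ_sc(1.49) ≈ 0.21233.


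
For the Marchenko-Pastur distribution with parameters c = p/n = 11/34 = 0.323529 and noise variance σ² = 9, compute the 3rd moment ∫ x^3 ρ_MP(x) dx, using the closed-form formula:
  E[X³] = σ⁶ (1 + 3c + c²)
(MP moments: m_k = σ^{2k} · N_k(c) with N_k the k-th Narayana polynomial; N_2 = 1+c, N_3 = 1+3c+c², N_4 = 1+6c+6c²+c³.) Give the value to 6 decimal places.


E[X³] = σ⁶ (1 + 3c + c²) (third MP moment). With σ² = 9 (so σ⁶ = 729) and c = 11/34 = 0.323529: E[X³] = 729 · (1 + 3·0.323529 + (0.323529)²) = 729 · 2.075260.

So E[X^3] = 1512.864187.


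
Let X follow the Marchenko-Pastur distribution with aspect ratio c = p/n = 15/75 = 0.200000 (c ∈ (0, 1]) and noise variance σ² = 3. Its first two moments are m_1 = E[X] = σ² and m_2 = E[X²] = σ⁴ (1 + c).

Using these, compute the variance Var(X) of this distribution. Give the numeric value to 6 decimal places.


m_1 = E[X] = σ² = 3, so m_1² = 9.
m_2 = E[X²] = σ⁴ (1 + c) = 9 · (1 + 0.200000) = 9 · 1.200000 = 10.800000.
(Note m_2 − m_1² simplifies to c · σ⁴ = 0.200000 · 9.)

Var(X) = m_2 − m_1² = 10.800000 − 9 = 1.800000.


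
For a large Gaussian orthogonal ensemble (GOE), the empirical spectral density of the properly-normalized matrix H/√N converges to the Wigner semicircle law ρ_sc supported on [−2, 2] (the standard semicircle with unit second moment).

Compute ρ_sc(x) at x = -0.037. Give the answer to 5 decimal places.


ρ_sc(x) = (1/(2π)) √(4 − x²). With x = -0.037:
  4 − x² = 4 − (-0.037)² = 4 − 0.001369 = 3.998631.
  √(4 − x²) = 1.999658.
  1/(2π) = 0.159155.
  ρ_sc(-0.037) = 0.159155 · 1.999658 = 0.318255.

Rounded to 5 decimal places: ρ_sc(-0.037) ≈ 0.31826.


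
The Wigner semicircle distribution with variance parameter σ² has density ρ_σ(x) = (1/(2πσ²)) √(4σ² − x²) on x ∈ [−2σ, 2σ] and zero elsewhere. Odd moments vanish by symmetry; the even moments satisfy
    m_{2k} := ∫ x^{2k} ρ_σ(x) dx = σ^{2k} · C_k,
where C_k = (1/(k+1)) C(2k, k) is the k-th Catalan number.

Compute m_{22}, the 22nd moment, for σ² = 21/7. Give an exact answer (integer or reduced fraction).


By the scaled semicircle moment identity, m_{2k} = σ^{2k} · C_k with k = 11.
C_11 = (1/(k+1)) · C(2k, k) = (1/12) · C(22, 11) = (1/12) · 705432 = 58786.
σ^{2k} = (σ²)^k = (21/7)^11 = 177147.

Therefore m_{22} = σ^{22} · C_11 = 177147 · 58786 = 10413763542.


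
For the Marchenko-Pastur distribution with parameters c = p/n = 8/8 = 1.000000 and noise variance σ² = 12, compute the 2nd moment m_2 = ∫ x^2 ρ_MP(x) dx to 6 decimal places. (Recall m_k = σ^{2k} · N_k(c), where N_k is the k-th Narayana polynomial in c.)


E[X²] = σ⁴ (1 + c) (second MP moment). With σ² = 12 (so σ⁴ = 144) and c = 8/8 = 1.000000: E[X²] = 144 · (1 + 1.000000) = 144 · 2.000000.

So E[X^2] = 288.000000.


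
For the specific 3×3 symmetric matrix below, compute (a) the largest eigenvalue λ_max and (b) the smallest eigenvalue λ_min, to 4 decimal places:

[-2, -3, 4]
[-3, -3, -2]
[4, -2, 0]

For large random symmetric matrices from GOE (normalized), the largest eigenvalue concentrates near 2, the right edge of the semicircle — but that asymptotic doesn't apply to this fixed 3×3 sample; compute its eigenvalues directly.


Since M is real symmetric, all three eigenvalues are real; they are the roots of det(λI − M) = λ³ − (tr M) λ² + s λ − det M, where s is the sum of the principal 2×2 minors.
tr M = -2 + (-3) + 0 = -5.
s = ((-2)·(-3) − (-3)²) + ((-2)·0 − 4²) + ((-3)·0 − (-2)²) = -3 + (-16) + (-4) = -23.
det M (expand along row 1) = (-2)·(-4) − (-3)·8 + 4·18 = 104.
Characteristic polynomial: λ³ + 5λ² − 23λ − 104 = 0.
Substitute λ = y + (tr M)/3 = y − 1.666667 to remove the quadratic term: y³ + p·y + q = 0 with p = s − (tr M)²/3 = -31.333333 and q = −2(tr M)³/27 + (tr M)·s/3 − det M = -56.407407.
Three real roots ⇒ use the trigonometric (Viète) form: r = 2√(−p/3) = 6.463573, φ = arccos(3q/(p·r)) = arccos(0.835561) = 0.581643 rad.
y_k = r·cos(φ/3 − 2πk/3) for k = 0, 1, 2 gives y = 6.342471, -2.092749, -4.249721.
λ_k = y_k − 1.666667 gives λ = 4.6758, -3.7594, -5.9164 (check: the sum is -5.0000 = tr M).

Hence λ_max = 4.6758 and λ_min = -5.9164.


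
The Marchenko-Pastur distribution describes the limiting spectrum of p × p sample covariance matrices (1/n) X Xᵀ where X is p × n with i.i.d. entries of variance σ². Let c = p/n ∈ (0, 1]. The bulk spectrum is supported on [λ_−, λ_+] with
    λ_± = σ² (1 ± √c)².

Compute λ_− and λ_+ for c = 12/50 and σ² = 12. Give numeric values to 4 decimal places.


c = 12/50 = 0.240000; √c = 0.489898.
λ_− = σ² (1 − √c)² = 12 · (1 − 0.489898)² = 12 · (0.510102)² = 3.122449.
λ_+ = σ² (1 + √c)² = 12 · (1 + 0.489898)² = 12 · (1.489898)² = 26.637551.

Rounded to 4 decimal places: λ_− ≈ 3.1224, λ_+ ≈ 26.6376.


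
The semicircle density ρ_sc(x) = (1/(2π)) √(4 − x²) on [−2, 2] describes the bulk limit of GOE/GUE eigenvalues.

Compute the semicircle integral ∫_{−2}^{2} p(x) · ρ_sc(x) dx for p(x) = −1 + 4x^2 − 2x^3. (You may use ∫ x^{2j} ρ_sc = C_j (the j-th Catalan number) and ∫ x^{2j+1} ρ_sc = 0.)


Write p(x) = Σ a_i x^i, split into monomials and integrate each against ρ_sc separately.
Using ∫ x^{2j} ρ_sc = C_j = (1/(j+1)) C(2j, j) (Catalan numbers) and ∫ x^{2j+1} ρ_sc = 0 (odd monomials vanish by symmetry):
  i = 0 (even): a_0 · C_{0} = -1 · 1 = -1
  i = 2 (even): a_2 · C_{1} = 4 · 1 = 4
  i = 3 (odd): ∫ x^3 ρ_sc = 0 (vanishes)

Summing the contributions: ∫_{−2}^{2} p(x) ρ_sc(x) dx = (-1) + 4 = 3.


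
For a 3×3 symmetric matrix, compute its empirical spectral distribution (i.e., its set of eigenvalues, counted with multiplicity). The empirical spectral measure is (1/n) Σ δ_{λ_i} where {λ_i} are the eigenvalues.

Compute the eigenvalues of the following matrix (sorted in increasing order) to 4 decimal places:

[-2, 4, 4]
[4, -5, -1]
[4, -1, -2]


Since M is real symmetric, all three eigenvalues are real; they are the roots of det(λI − M) = λ³ − (tr M) λ² + s λ − det M, where s is the sum of the principal 2×2 minors.
tr M = -2 + (-5) + (-2) = -9.
s = ((-2)·(-5) − 4²) + ((-2)·(-2) − 4²) + ((-5)·(-2) − (-1)²) = -6 + (-12) + 9 = -9.
det M (expand along row 1) = (-2)·9 − 4·(-4) + 4·16 = 62.
Characteristic polynomial: λ³ + 9λ² − 9λ − 62 = 0.
Substitute λ = y + (tr M)/3 = y − 3.000000 to remove the quadratic term: y³ + p·y + q = 0 with p = s − (tr M)²/3 = -36.000000 and q = −2(tr M)³/27 + (tr M)·s/3 − det M = 19.000000.
Three real roots ⇒ use the trigonometric (Viète) form: r = 2√(−p/3) = 6.928203, φ = arccos(3q/(p·r)) = arccos(-0.228534) = 1.801368 rad.
y_k = r·cos(φ/3 − 2πk/3) for k = 0, 1, 2 gives y = 5.716308, 0.531959, -6.248267.
λ_k = y_k − 3.000000 gives λ = 2.7163, -2.4680, -9.2483 (check: the sum is -9.0000 = tr M).

Eigenvalues sorted in increasing order: [-9.2483, -2.4680, 2.7163].


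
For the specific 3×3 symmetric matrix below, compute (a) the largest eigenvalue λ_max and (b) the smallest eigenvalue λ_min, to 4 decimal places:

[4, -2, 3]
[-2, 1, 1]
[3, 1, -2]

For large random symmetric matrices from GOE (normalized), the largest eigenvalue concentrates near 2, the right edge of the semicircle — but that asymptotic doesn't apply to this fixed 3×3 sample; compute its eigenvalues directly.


Since M is real symmetric, all three eigenvalues are real; they are the roots of det(λI − M) = λ³ − (tr M) λ² + s λ − det M, where s is the sum of the principal 2×2 minors.
tr M = 4 + 1 + (-2) = 3.
s = (4·1 − (-2)²) + (4·(-2) − 3²) + (1·(-2) − 1²) = 0 + (-17) + (-3) = -20.
det M (expand along row 1) = 4·(-3) − (-2)·1 + 3·(-5) = -25.
Characteristic polynomial: λ³ − 3λ² − 20λ + 25 = 0.
Substitute λ = y + (tr M)/3 = y + 1.000000 to remove the quadratic term: y³ + p·y + q = 0 with p = s − (tr M)²/3 = -23.000000 and q = −2(tr M)³/27 + (tr M)·s/3 − det M = 3.000000.
Three real roots ⇒ use the trigonometric (Viète) form: r = 2√(−p/3) = 5.537749, φ = arccos(3q/(p·r)) = arccos(-0.070661) = 1.641517 rad.
y_k = r·cos(φ/3 − 2πk/3) for k = 0, 1, 2 gives y = 4.729233, 0.130531, -4.859765.
λ_k = y_k + 1.000000 gives λ = 5.7292, 1.1305, -3.8598 (check: the sum is 3.0000 = tr M).

Hence λ_max = 5.7292 and λ_min = -3.8598.


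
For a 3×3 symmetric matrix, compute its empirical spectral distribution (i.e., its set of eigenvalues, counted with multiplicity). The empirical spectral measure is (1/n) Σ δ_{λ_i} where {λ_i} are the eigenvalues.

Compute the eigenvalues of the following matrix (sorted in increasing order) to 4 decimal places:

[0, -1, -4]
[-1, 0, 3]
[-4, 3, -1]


Since M is real symmetric, all three eigenvalues are real; they are the roots of det(λI − M) = λ³ − (tr M) λ² + s λ − det M, where s is the sum of the principal 2×2 minors.
tr M = 0 + 0 + (-1) = -1.
s = (0·0 − (-1)²) + (0·(-1) − (-4)²) + (0·(-1) − 3²) = -1 + (-16) + (-9) = -26.
det M (expand along row 1) = 0·(-9) − (-1)·13 + (-4)·(-3) = 25.
Characteristic polynomial: λ³ + λ² − 26λ − 25 = 0.
Substitute λ = y + (tr M)/3 = y − 0.333333 to remove the quadratic term: y³ + p·y + q = 0 with p = s − (tr M)²/3 = -26.333333 and q = −2(tr M)³/27 + (tr M)·s/3 − det M = -16.259259.
Three real roots ⇒ use the trigonometric (Viète) form: r = 2√(−p/3) = 5.925463, φ = arccos(3q/(p·r)) = arccos(0.312604) = 1.252864 rad.
y_k = r·cos(φ/3 − 2πk/3) for k = 0, 1, 2 gives y = 5.416207, -0.626791, -4.789416.
λ_k = y_k − 0.333333 gives λ = 5.0829, -0.9601, -5.1227 (check: the sum is -1.0000 = tr M).

Eigenvalues sorted in increasing order: [-5.1227, -0.9601, 5.0829].


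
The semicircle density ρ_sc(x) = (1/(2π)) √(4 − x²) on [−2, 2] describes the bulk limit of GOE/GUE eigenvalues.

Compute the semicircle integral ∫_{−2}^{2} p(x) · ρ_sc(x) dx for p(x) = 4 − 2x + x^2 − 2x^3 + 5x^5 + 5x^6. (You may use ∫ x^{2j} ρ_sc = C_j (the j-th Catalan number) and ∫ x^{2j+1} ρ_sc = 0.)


Write p(x) = Σ a_i x^i, split into monomials and integrate each against ρ_sc separately.
Using ∫ x^{2j} ρ_sc = C_j = (1/(j+1)) C(2j, j) (Catalan numbers) and ∫ x^{2j+1} ρ_sc = 0 (odd monomials vanish by symmetry):
  i = 0 (even): a_0 · C_{0} = 4 · 1 = 4
  i = 1 (odd): ∫ x^1 ρ_sc = 0 (vanishes)
  i = 2 (even): a_2 · C_{1} = 1 · 1 = 1
  i = 3 (odd): ∫ x^3 ρ_sc = 0 (vanishes)
  i = 5 (odd): ∫ x^5 ρ_sc = 0 (vanishes)
  i = 6 (even): a_6 · C_{3} = 5 · 5 = 25

Summing the contributions: ∫_{−2}^{2} p(x) ρ_sc(x) dx = 4 + 1 + 25 = 30.


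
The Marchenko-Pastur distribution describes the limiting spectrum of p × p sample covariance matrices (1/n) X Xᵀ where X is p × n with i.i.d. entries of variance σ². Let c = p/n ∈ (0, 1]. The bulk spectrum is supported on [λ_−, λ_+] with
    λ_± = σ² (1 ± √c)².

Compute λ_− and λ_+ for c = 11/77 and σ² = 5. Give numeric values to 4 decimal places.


c = 11/77 = 0.142857; √c = 0.377964.
λ_− = σ² (1 − √c)² = 5 · (1 − 0.377964)² = 5 · (0.622036)² = 1.934641.
λ_+ = σ² (1 + √c)² = 5 · (1 + 0.377964)² = 5 · (1.377964)² = 9.493930.

Rounded to 4 decimal places: λ_− ≈ 1.9346, λ_+ ≈ 9.4939.


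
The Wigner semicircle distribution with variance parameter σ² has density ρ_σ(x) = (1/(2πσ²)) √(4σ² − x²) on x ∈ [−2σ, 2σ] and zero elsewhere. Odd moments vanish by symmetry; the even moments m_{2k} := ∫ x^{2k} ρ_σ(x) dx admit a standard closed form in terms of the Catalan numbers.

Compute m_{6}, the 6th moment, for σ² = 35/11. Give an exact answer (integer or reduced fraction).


By the scaled semicircle moment identity, m_{2k} = σ^{2k} · C_k with k = 3.
C_3 = (1/(k+1)) · C(2k, k) = (1/4) · C(6, 3) = (1/4) · 20 = 5.
σ^{2k} = (σ²)^k = (35/11)^3 = 42875/1331.

Therefore m_{6} = σ^{6} · C_3 = (42875/1331) · 5 = 214375/1331.


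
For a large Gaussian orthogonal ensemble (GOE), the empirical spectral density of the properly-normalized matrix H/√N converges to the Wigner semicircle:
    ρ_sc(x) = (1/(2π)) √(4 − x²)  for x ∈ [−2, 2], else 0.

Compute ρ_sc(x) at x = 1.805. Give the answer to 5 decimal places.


ρ_sc(x) = (1/(2π)) √(4 − x²). With x = 1.805:
  4 − x² = 4 − (1.805)² = 4 − 3.258025 = 0.741975.
  √(4 − x²) = 0.861380.
  1/(2π) = 0.159155.
  ρ_sc(1.805) = 0.159155 · 0.861380 = 0.137093.

Rounded to 5 decimal places: ρ_sc(1.805) ≈ 0.13709.


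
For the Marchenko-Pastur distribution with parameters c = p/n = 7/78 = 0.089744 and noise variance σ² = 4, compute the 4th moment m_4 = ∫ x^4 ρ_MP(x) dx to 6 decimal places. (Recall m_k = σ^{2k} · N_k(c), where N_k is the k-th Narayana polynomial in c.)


E[X⁴] = σ⁸ (1 + 6c + 6c² + c³) (fourth MP moment). With σ² = 4 (so σ⁸ = 256) and c = 7/78 = 0.089744: E[X⁴] = 256 · (1 + 6·0.089744 + 6·(0.089744)² + (0.089744)³) = 256 · 1.587508.

So E[X^4] = 406.401996.
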